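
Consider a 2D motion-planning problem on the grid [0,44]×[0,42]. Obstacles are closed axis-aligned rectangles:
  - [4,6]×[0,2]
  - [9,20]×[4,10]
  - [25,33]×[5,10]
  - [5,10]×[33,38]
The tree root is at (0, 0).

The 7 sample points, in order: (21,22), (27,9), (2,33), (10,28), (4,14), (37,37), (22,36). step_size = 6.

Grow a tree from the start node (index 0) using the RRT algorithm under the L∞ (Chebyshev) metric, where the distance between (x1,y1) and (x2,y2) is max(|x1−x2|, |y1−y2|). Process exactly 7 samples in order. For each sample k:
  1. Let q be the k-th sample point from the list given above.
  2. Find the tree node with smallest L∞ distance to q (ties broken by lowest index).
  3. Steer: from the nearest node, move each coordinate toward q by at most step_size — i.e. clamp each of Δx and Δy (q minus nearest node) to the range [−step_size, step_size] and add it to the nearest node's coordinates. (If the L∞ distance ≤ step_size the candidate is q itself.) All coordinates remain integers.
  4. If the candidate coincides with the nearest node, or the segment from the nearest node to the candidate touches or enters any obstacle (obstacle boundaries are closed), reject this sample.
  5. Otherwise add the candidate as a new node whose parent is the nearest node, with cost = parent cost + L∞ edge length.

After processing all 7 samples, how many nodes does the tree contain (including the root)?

Node count: 7

1. q=(21,22) nearest=0 d=22 new=(6,6) → add node 1 parent=0 cost=6
2. q=(27,9) nearest=1 d=21 new=(12,9) → blocked by [9,20]×[4,10], reject
3. q=(2,33) nearest=1 d=27 new=(2,12) → add node 2 parent=1 cost=12
4. q=(10,28) nearest=2 d=16 new=(8,18) → add node 3 parent=2 cost=18
5. q=(4,14) nearest=2 d=2 new=(4,14) → add node 4 parent=2 cost=14
6. q=(37,37) nearest=3 d=29 new=(14,24) → add node 5 parent=3 cost=24
7. q=(22,36) nearest=5 d=12 new=(20,30) → add node 6 parent=5 cost=30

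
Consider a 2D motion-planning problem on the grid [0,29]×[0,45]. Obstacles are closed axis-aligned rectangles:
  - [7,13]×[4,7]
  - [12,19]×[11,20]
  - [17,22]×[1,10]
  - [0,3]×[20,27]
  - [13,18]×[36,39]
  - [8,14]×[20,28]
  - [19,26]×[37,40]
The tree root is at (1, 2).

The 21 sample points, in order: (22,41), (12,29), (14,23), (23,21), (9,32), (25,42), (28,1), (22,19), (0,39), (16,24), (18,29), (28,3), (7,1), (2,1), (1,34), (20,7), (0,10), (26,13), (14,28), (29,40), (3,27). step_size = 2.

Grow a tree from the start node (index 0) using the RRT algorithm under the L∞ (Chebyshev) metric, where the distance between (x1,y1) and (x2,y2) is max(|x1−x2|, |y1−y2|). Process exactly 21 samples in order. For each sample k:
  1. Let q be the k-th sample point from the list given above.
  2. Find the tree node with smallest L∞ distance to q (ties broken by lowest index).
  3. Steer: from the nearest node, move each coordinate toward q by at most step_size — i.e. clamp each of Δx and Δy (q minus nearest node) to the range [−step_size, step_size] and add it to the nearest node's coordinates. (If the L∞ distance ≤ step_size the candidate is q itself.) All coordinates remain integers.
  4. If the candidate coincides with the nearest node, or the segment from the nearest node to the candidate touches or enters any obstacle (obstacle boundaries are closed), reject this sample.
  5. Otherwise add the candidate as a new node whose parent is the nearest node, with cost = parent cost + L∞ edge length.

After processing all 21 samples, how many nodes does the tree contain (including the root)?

Node count: 12

1. q=(22,41) nearest=0 d=39 new=(3,4) → add node 1 parent=0 cost=2
2. q=(12,29) nearest=1 d=25 new=(5,6) → add node 2 parent=1 cost=4
3. q=(14,23) nearest=2 d=17 new=(7,8) → add node 3 parent=2 cost=6
4. q=(23,21) nearest=3 d=16 new=(9,10) → add node 4 parent=3 cost=8
5. q=(9,32) nearest=4 d=22 new=(9,12) → add node 5 parent=4 cost=10
6. q=(25,42) nearest=5 d=30 new=(11,14) → add node 6 parent=5 cost=12
7. q=(28,1) nearest=6 d=17 new=(13,12) → blocked by [12,19]×[11,20], reject
8. q=(22,19) nearest=6 d=11 new=(13,16) → blocked by [12,19]×[11,20], reject
9. q=(0,39) nearest=6 d=25 new=(9,16) → add node 7 parent=6 cost=14
10. q=(16,24) nearest=7 d=8 new=(11,18) → add node 8 parent=7 cost=16
11. q=(18,29) nearest=8 d=11 new=(13,20) → blocked by [12,19]×[11,20], reject
12. q=(28,3) nearest=6 d=17 new=(13,12) → blocked by [12,19]×[11,20], reject
13. q=(7,1) nearest=1 d=4 new=(5,2) → add node 9 parent=1 cost=4
14. q=(2,1) nearest=0 d=1 new=(2,1) → add node 10 parent=0 cost=1
15. q=(1,34) nearest=8 d=16 new=(9,20) → blocked by [8,14]×[20,28], reject
16. q=(20,7) nearest=6 d=9 new=(13,12) → blocked by [12,19]×[11,20], reject
17. q=(0,10) nearest=2 d=5 new=(3,8) → add node 11 parent=2 cost=6
18. q=(26,13) nearest=6 d=15 new=(13,13) → blocked by [12,19]×[11,20], reject
19. q=(14,28) nearest=8 d=10 new=(13,20) → blocked by [12,19]×[11,20], reject
20. q=(29,40) nearest=8 d=22 new=(13,20) → blocked by [12,19]×[11,20], reject
21. q=(3,27) nearest=8 d=9 new=(9,20) → blocked by [8,14]×[20,28], reject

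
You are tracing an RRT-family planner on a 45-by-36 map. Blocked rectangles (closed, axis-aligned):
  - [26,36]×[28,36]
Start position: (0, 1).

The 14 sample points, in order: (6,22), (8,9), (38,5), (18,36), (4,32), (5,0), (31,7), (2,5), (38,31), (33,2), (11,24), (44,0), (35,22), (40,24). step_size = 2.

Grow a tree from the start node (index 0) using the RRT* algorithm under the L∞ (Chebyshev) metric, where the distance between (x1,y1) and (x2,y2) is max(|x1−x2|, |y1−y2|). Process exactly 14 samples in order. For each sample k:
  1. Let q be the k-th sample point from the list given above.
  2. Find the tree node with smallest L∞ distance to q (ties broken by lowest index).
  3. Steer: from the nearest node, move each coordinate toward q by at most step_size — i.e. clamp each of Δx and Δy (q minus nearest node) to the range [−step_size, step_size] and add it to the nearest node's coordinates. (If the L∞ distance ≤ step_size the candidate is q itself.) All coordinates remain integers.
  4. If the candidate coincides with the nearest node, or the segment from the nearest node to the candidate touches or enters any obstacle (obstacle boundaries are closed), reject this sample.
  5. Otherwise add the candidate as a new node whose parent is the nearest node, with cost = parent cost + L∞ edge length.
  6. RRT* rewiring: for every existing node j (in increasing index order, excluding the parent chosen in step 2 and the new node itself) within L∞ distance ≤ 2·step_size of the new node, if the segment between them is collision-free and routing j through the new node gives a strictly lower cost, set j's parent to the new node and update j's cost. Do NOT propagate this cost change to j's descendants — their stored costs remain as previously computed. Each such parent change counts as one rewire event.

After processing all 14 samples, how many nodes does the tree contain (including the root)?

Node count: 15

1. q=(6,22) nearest=0 d=21 new=(2,3) → add node 1 parent=0 cost=2
2. q=(8,9) nearest=1 d=6 new=(4,5) → add node 2 parent=1 cost=4
3. q=(38,5) nearest=2 d=34 new=(6,5) → add node 3 parent=2 cost=6
4. q=(18,36) nearest=2 d=31 new=(6,7) → add node 4 parent=2 cost=6
5. q=(4,32) nearest=4 d=25 new=(4,9) → add node 5 parent=4 cost=8
6. q=(5,0) nearest=1 d=3 new=(4,1) → add node 6 parent=1 cost=4
7. q=(31,7) nearest=3 d=25 new=(8,7) → add node 7 parent=3 cost=8
8. q=(2,5) nearest=1 d=2 new=(2,5) → add node 8 parent=1 cost=4
9. q=(38,31) nearest=7 d=30 new=(10,9) → add node 9 parent=7 cost=10
10. q=(33,2) nearest=9 d=23 new=(12,7) → add node 10 parent=9 cost=12
11. q=(11,24) nearest=5 d=15 new=(6,11) → add node 11 parent=5 cost=10
12. q=(44,0) nearest=10 d=32 new=(14,5) → add node 12 parent=10 cost=14
13. q=(35,22) nearest=12 d=21 new=(16,7) → add node 13 parent=12 cost=16
14. q=(40,24) nearest=13 d=24 new=(18,9) → add node 14 parent=13 cost=18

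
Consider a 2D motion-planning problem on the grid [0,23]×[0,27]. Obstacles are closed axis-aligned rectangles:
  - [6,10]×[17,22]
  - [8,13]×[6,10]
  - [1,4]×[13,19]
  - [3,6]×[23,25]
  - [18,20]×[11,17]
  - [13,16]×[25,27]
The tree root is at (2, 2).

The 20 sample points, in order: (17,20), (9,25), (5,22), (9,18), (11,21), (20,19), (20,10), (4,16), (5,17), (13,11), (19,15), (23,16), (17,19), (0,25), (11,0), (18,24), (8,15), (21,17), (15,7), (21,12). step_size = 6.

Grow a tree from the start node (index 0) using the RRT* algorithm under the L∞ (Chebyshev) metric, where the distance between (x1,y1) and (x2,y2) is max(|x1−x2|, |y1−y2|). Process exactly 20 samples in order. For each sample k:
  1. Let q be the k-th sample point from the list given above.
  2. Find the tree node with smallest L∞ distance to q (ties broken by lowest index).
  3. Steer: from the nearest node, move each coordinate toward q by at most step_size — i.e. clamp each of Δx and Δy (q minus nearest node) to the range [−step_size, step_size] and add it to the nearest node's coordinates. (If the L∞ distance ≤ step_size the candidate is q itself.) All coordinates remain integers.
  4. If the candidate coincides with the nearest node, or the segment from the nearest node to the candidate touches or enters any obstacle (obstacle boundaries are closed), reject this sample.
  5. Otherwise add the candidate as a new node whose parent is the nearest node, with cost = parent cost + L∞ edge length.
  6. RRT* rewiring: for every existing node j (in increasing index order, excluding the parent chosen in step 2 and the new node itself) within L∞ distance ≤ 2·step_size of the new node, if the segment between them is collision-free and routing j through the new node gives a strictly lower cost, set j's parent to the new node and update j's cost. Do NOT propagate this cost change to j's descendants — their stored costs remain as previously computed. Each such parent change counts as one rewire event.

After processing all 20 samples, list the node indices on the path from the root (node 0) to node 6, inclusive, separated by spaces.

1. q=(17,20) nearest=0 d=18 new=(8,8) → blocked by [8,13]×[6,10], reject
2. q=(9,25) nearest=0 d=23 new=(8,8) → blocked by [8,13]×[6,10], reject
3. q=(5,22) nearest=0 d=20 new=(5,8) → add node 1 parent=0 cost=6
4. q=(9,18) nearest=1 d=10 new=(9,14) → add node 2 parent=1 cost=12
5. q=(11,21) nearest=2 d=7 new=(11,20) → blocked by [6,10]×[17,22], reject
6. q=(20,19) nearest=2 d=11 new=(15,19) → add node 3 parent=2 cost=18
7. q=(20,10) nearest=3 d=9 new=(20,13) → blocked by [18,20]×[11,17], reject
8. q=(4,16) nearest=2 d=5 new=(4,16) → blocked by [1,4]×[13,19], reject
9. q=(5,17) nearest=2 d=4 new=(5,17) → add node 4 parent=2 cost=16
10. q=(13,11) nearest=2 d=4 new=(13,11) → add node 5 parent=2 cost=16
11. q=(19,15) nearest=3 d=4 new=(19,15) → blocked by [18,20]×[11,17], reject
12. q=(23,16) nearest=3 d=8 new=(21,16) → blocked by [18,20]×[11,17], reject
13. q=(17,19) nearest=3 d=2 new=(17,19) → add node 6 parent=3 cost=20
14. q=(0,25) nearest=4 d=8 new=(0,23) → blocked by [1,4]×[13,19], reject
15. q=(11,0) nearest=1 d=8 new=(11,2) → add node 7 parent=1 cost=12
16. q=(18,24) nearest=3 d=5 new=(18,24) → add node 8 parent=3 cost=23
17. q=(8,15) nearest=2 d=1 new=(8,15) → add node 9 parent=2 cost=13
18. q=(21,17) nearest=6 d=4 new=(21,17) → add node 10 parent=6 cost=24
19. q=(15,7) nearest=5 d=4 new=(15,7) → add node 11 parent=5 cost=20
20. q=(21,12) nearest=10 d=5 new=(21,12) → add node 12 parent=10 cost=29

Path: 0 1 2 3 6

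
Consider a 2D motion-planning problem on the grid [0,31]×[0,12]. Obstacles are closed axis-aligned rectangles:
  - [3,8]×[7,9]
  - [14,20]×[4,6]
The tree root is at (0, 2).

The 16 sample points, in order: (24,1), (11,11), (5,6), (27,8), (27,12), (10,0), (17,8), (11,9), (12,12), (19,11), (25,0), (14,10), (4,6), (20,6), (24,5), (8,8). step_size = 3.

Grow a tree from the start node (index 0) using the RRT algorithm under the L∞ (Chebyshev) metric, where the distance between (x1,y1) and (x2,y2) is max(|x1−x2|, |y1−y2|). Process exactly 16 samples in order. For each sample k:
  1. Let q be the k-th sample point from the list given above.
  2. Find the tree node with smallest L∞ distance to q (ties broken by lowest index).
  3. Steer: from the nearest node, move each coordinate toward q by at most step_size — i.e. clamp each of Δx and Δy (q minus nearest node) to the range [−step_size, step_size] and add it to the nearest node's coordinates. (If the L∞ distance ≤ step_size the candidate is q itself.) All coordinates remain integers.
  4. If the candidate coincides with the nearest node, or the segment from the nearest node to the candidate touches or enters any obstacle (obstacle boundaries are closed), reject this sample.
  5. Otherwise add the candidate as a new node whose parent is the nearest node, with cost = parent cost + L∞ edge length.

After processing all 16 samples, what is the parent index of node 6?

Parent of node 6: 2

1. q=(24,1) nearest=0 d=24 new=(3,1) → add node 1 parent=0 cost=3
2. q=(11,11) nearest=1 d=10 new=(6,4) → add node 2 parent=1 cost=6
3. q=(5,6) nearest=2 d=2 new=(5,6) → add node 3 parent=2 cost=8
4. q=(27,8) nearest=2 d=21 new=(9,7) → add node 4 parent=2 cost=9
5. q=(27,12) nearest=4 d=18 new=(12,10) → add node 5 parent=4 cost=12
6. q=(10,0) nearest=2 d=4 new=(9,1) → add node 6 parent=2 cost=9
7. q=(17,8) nearest=5 d=5 new=(15,8) → add node 7 parent=5 cost=15
8. q=(11,9) nearest=5 d=1 new=(11,9) → add node 8 parent=5 cost=13
9. q=(12,12) nearest=5 d=2 new=(12,12) → add node 9 parent=5 cost=14
10. q=(19,11) nearest=7 d=4 new=(18,11) → add node 10 parent=7 cost=18
11. q=(25,0) nearest=7 d=10 new=(18,5) → blocked by [14,20]×[4,6], reject
12. q=(14,10) nearest=5 d=2 new=(14,10) → add node 11 parent=5 cost=14
13. q=(4,6) nearest=3 d=1 new=(4,6) → add node 12 parent=3 cost=9
14. q=(20,6) nearest=7 d=5 new=(18,6) → blocked by [14,20]×[4,6], reject
15. q=(24,5) nearest=10 d=6 new=(21,8) → add node 13 parent=10 cost=21
16. q=(8,8) nearest=4 d=1 new=(8,8) → blocked by [3,8]×[7,9], reject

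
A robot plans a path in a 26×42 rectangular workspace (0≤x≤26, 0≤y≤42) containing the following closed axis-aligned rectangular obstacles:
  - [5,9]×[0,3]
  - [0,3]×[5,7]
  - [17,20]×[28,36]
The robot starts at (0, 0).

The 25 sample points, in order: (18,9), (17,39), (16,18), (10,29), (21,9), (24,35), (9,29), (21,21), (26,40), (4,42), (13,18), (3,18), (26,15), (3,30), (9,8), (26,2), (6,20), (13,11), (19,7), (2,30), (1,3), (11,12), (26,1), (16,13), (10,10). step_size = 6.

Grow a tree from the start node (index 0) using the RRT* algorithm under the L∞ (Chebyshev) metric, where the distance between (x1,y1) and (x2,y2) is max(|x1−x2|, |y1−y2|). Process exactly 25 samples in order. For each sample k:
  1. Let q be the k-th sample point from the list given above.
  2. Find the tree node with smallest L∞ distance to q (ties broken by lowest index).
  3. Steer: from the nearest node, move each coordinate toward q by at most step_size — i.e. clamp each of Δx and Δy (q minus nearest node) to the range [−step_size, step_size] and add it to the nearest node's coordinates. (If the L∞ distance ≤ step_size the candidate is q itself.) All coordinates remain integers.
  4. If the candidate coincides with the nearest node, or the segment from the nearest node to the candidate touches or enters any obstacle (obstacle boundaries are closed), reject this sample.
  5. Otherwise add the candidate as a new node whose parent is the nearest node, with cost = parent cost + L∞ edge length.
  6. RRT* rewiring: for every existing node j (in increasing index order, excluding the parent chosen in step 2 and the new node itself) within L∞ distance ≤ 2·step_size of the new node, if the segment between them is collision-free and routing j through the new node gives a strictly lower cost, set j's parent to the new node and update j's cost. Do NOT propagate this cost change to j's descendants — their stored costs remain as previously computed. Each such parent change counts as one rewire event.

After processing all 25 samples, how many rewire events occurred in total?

1. q=(18,9) nearest=0 d=18 new=(6,6) → add node 1 parent=0 cost=6
2. q=(17,39) nearest=1 d=33 new=(12,12) → add node 2 parent=1 cost=12
3. q=(16,18) nearest=2 d=6 new=(16,18) → add node 3 parent=2 cost=18
4. q=(10,29) nearest=3 d=11 new=(10,24) → add node 4 parent=3 cost=24
5. q=(21,9) nearest=2 d=9 new=(18,9) → add node 5 parent=2 cost=18
6. q=(24,35) nearest=4 d=14 new=(16,30) → add node 6 parent=4 cost=30
7. q=(9,29) nearest=4 d=5 new=(9,29) → add node 7 parent=4 cost=29
8. q=(21,21) nearest=3 d=5 new=(21,21) → add node 8 parent=3 cost=23
9. q=(26,40) nearest=6 d=10 new=(22,36) → blocked by [17,20]×[28,36], reject
10. q=(4,42) nearest=6 d=12 new=(10,36) → add node 9 parent=6 cost=36
11. q=(13,18) nearest=3 d=3 new=(13,18) → add node 10 parent=3 cost=21
12. q=(3,18) nearest=4 d=7 new=(4,18) → add node 11 parent=4 cost=30
13. q=(26,15) nearest=8 d=6 new=(26,15) → add node 12 parent=8 cost=29
14. q=(3,30) nearest=7 d=6 new=(3,30) → add node 13 parent=7 cost=35
15. q=(9,8) nearest=1 d=3 new=(9,8) → add node 14 parent=1 cost=9; rewire 10→14 (19<21); rewire 11→14 (19<30)
16. q=(26,2) nearest=5 d=8 new=(24,3) → add node 15 parent=5 cost=24
17. q=(6,20) nearest=11 d=2 new=(6,20) → add node 16 parent=11 cost=21; rewire 13→16 (31<35)
18. q=(13,11) nearest=2 d=1 new=(13,11) → add node 17 parent=2 cost=13
19. q=(19,7) nearest=5 d=2 new=(19,7) → add node 18 parent=5 cost=20; rewire 12→18 (28<29)
20. q=(2,30) nearest=13 d=1 new=(2,30) → add node 19 parent=13 cost=32
21. q=(1,3) nearest=0 d=3 new=(1,3) → add node 20 parent=0 cost=3
22. q=(11,12) nearest=2 d=1 new=(11,12) → add node 21 parent=2 cost=13
23. q=(26,1) nearest=15 d=2 new=(26,1) → add node 22 parent=15 cost=26
24. q=(16,13) nearest=17 d=3 new=(16,13) → add node 23 parent=17 cost=16; rewire 12→23 (26<28)
25. q=(10,10) nearest=2 d=2 new=(10,10) → add node 24 parent=2 cost=14

Rewire events: 5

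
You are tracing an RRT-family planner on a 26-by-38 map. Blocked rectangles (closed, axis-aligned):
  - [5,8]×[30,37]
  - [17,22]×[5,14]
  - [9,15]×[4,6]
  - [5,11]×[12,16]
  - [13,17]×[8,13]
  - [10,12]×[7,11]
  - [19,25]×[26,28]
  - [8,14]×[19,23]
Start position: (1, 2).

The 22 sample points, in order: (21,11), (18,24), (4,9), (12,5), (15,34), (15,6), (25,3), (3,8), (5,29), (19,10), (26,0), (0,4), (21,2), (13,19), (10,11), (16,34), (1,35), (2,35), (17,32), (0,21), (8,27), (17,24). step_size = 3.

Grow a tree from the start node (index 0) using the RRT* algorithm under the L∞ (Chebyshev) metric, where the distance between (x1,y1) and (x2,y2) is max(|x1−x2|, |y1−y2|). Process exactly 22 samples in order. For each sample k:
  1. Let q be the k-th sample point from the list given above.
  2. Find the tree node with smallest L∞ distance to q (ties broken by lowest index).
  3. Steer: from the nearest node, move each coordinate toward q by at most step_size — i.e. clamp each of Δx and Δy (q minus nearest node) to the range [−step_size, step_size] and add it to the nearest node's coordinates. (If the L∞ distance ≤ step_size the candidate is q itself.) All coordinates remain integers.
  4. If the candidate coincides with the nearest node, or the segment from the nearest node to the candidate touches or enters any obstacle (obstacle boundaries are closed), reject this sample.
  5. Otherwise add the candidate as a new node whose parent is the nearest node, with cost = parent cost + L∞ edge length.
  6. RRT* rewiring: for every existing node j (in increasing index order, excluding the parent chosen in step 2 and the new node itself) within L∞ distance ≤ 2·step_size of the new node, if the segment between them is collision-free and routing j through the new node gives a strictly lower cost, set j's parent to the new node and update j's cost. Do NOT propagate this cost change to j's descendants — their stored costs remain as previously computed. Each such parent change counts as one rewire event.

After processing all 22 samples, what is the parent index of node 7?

Parent of node 7: 6

1. q=(21,11) nearest=0 d=20 new=(4,5) → add node 1 parent=0 cost=3
2. q=(18,24) nearest=1 d=19 new=(7,8) → add node 2 parent=1 cost=6
3. q=(4,9) nearest=2 d=3 new=(4,9) → add node 3 parent=2 cost=9
4. q=(12,5) nearest=2 d=5 new=(10,5) → blocked by [9,15]×[4,6], reject
5. q=(15,34) nearest=3 d=25 new=(7,12) → blocked by [5,11]×[12,16], reject
6. q=(15,6) nearest=2 d=8 new=(10,6) → blocked by [9,15]×[4,6], reject
7. q=(25,3) nearest=2 d=18 new=(10,5) → blocked by [9,15]×[4,6], reject
8. q=(3,8) nearest=3 d=1 new=(3,8) → add node 4 parent=3 cost=10
9. q=(5,29) nearest=3 d=20 new=(5,12) → blocked by [5,11]×[12,16], reject
10. q=(19,10) nearest=2 d=12 new=(10,10) → blocked by [10,12]×[7,11], reject
11. q=(26,0) nearest=2 d=19 new=(10,5) → blocked by [9,15]×[4,6], reject
12. q=(0,4) nearest=0 d=2 new=(0,4) → add node 5 parent=0 cost=2; rewire 3→5 (7<9); rewire 4→5 (6<10)
13. q=(21,2) nearest=2 d=14 new=(10,5) → blocked by [9,15]×[4,6], reject
14. q=(13,19) nearest=3 d=10 new=(7,12) → blocked by [5,11]×[12,16], reject
15. q=(10,11) nearest=2 d=3 new=(10,11) → blocked by [10,12]×[7,11], reject
16. q=(16,34) nearest=3 d=25 new=(7,12) → blocked by [5,11]×[12,16], reject
17. q=(1,35) nearest=3 d=26 new=(1,12) → add node 6 parent=3 cost=10
18. q=(2,35) nearest=6 d=23 new=(2,15) → add node 7 parent=6 cost=13
19. q=(17,32) nearest=7 d=17 new=(5,18) → add node 8 parent=7 cost=16
20. q=(0,21) nearest=8 d=5 new=(2,21) → add node 9 parent=8 cost=19
21. q=(8,27) nearest=9 d=6 new=(5,24) → add node 10 parent=9 cost=22
22. q=(17,24) nearest=8 d=12 new=(8,21) → blocked by [8,14]×[19,23], reject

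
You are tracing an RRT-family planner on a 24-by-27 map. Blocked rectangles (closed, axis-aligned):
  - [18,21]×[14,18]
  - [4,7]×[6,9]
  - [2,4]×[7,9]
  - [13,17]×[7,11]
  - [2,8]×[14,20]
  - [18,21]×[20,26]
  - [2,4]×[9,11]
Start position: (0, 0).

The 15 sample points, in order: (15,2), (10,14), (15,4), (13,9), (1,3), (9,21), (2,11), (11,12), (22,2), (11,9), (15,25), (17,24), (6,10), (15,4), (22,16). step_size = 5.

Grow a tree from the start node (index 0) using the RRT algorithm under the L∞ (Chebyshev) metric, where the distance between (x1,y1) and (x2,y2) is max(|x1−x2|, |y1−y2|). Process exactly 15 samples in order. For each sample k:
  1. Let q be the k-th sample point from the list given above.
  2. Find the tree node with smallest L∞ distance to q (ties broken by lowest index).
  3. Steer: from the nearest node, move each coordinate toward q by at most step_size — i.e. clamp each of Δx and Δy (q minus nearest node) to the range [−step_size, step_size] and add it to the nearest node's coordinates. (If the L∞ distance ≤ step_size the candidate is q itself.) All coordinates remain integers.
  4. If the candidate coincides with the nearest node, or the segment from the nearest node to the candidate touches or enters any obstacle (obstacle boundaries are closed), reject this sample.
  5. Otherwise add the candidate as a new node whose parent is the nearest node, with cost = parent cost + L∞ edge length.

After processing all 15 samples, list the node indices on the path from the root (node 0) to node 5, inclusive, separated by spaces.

Path: 0 1 2 5

1. q=(15,2) nearest=0 d=15 new=(5,2) → add node 1 parent=0 cost=5
2. q=(10,14) nearest=1 d=12 new=(10,7) → add node 2 parent=1 cost=10
3. q=(15,4) nearest=2 d=5 new=(15,4) → add node 3 parent=2 cost=15
4. q=(13,9) nearest=2 d=3 new=(13,9) → blocked by [13,17]×[7,11], reject
5. q=(1,3) nearest=0 d=3 new=(1,3) → add node 4 parent=0 cost=3
6. q=(9,21) nearest=2 d=14 new=(9,12) → add node 5 parent=2 cost=15
7. q=(2,11) nearest=5 d=7 new=(4,11) → blocked by [2,4]×[9,11], reject
8. q=(11,12) nearest=5 d=2 new=(11,12) → add node 6 parent=5 cost=17
9. q=(22,2) nearest=3 d=7 new=(20,2) → add node 7 parent=3 cost=20
10. q=(11,9) nearest=2 d=2 new=(11,9) → add node 8 parent=2 cost=12
11. q=(15,25) nearest=5 d=13 new=(14,17) → add node 9 parent=5 cost=20
12. q=(17,24) nearest=9 d=7 new=(17,22) → add node 10 parent=9 cost=25
13. q=(6,10) nearest=5 d=3 new=(6,10) → add node 11 parent=5 cost=18
14. q=(15,4) nearest=3 d=0 → coincident, reject
15. q=(22,16) nearest=10 d=6 new=(22,17) → blocked by [18,21]×[14,18], reject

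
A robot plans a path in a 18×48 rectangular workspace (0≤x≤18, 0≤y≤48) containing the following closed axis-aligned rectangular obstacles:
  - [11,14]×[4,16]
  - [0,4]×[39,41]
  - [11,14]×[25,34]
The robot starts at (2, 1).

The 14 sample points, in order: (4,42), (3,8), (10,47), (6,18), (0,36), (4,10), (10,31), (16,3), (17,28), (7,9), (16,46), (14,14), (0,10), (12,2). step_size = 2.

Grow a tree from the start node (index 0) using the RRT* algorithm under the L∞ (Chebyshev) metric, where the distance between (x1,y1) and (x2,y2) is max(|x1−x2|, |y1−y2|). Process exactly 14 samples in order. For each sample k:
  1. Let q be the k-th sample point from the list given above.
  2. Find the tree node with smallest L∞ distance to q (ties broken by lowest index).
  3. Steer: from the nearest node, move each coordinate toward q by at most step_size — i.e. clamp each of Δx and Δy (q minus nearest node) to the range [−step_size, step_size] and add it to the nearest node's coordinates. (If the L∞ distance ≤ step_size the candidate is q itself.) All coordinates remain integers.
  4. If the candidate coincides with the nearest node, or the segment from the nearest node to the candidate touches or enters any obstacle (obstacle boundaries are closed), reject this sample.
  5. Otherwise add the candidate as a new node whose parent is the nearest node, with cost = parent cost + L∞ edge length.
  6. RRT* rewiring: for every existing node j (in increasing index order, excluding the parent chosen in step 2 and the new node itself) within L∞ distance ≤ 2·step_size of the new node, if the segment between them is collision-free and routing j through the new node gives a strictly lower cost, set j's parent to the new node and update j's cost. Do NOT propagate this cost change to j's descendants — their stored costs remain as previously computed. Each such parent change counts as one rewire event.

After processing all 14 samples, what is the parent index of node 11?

1. q=(4,42) nearest=0 d=41 new=(4,3) → add node 1 parent=0 cost=2
2. q=(3,8) nearest=1 d=5 new=(3,5) → add node 2 parent=1 cost=4
3. q=(10,47) nearest=2 d=42 new=(5,7) → add node 3 parent=2 cost=6
4. q=(6,18) nearest=3 d=11 new=(6,9) → add node 4 parent=3 cost=8
5. q=(0,36) nearest=4 d=27 new=(4,11) → add node 5 parent=4 cost=10
6. q=(4,10) nearest=5 d=1 new=(4,10) → add node 6 parent=5 cost=11
7. q=(10,31) nearest=5 d=20 new=(6,13) → add node 7 parent=5 cost=12
8. q=(16,3) nearest=4 d=10 new=(8,7) → add node 8 parent=4 cost=10
9. q=(17,28) nearest=7 d=15 new=(8,15) → add node 9 parent=7 cost=14
10. q=(7,9) nearest=4 d=1 new=(7,9) → add node 10 parent=4 cost=9
11. q=(16,46) nearest=9 d=31 new=(10,17) → add node 11 parent=9 cost=16
12. q=(14,14) nearest=11 d=4 new=(12,15) → blocked by [11,14]×[4,16], reject
13. q=(0,10) nearest=5 d=4 new=(2,10) → add node 12 parent=5 cost=12
14. q=(12,2) nearest=8 d=5 new=(10,5) → add node 13 parent=8 cost=12

Parent of node 11: 9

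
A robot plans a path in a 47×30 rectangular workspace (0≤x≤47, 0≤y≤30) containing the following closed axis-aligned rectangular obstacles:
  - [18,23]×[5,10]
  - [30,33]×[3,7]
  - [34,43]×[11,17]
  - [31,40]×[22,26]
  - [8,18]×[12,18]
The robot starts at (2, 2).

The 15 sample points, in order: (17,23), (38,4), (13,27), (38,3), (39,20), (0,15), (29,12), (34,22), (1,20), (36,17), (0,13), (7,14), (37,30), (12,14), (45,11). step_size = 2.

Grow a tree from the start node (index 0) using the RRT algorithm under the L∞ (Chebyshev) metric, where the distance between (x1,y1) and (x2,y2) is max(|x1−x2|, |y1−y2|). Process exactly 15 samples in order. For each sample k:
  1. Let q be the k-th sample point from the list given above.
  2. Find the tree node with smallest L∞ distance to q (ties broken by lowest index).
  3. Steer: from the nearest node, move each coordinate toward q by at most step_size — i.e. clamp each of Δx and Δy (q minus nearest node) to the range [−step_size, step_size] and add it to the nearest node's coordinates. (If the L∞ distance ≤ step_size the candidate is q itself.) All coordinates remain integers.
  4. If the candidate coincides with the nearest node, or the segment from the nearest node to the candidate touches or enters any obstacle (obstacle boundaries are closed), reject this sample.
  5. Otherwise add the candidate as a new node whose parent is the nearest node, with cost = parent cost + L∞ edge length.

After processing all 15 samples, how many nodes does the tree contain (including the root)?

1. q=(17,23) nearest=0 d=21 new=(4,4) → add node 1 parent=0 cost=2
2. q=(38,4) nearest=1 d=34 new=(6,4) → add node 2 parent=1 cost=4
3. q=(13,27) nearest=1 d=23 new=(6,6) → add node 3 parent=1 cost=4
4. q=(38,3) nearest=2 d=32 new=(8,3) → add node 4 parent=2 cost=6
5. q=(39,20) nearest=4 d=31 new=(10,5) → add node 5 parent=4 cost=8
6. q=(0,15) nearest=3 d=9 new=(4,8) → add node 6 parent=3 cost=6
7. q=(29,12) nearest=5 d=19 new=(12,7) → add node 7 parent=5 cost=10
8. q=(34,22) nearest=7 d=22 new=(14,9) → add node 8 parent=7 cost=12
9. q=(1,20) nearest=6 d=12 new=(2,10) → add node 9 parent=6 cost=8
10. q=(36,17) nearest=8 d=22 new=(16,11) → add node 10 parent=8 cost=14
11. q=(0,13) nearest=9 d=3 new=(0,12) → add node 11 parent=9 cost=10
12. q=(7,14) nearest=9 d=5 new=(4,12) → add node 12 parent=9 cost=10
13. q=(37,30) nearest=10 d=21 new=(18,13) → blocked by [8,18]×[12,18], reject
14. q=(12,14) nearest=10 d=4 new=(14,13) → blocked by [8,18]×[12,18], reject
15. q=(45,11) nearest=10 d=29 new=(18,11) → add node 13 parent=10 cost=16

Node count: 14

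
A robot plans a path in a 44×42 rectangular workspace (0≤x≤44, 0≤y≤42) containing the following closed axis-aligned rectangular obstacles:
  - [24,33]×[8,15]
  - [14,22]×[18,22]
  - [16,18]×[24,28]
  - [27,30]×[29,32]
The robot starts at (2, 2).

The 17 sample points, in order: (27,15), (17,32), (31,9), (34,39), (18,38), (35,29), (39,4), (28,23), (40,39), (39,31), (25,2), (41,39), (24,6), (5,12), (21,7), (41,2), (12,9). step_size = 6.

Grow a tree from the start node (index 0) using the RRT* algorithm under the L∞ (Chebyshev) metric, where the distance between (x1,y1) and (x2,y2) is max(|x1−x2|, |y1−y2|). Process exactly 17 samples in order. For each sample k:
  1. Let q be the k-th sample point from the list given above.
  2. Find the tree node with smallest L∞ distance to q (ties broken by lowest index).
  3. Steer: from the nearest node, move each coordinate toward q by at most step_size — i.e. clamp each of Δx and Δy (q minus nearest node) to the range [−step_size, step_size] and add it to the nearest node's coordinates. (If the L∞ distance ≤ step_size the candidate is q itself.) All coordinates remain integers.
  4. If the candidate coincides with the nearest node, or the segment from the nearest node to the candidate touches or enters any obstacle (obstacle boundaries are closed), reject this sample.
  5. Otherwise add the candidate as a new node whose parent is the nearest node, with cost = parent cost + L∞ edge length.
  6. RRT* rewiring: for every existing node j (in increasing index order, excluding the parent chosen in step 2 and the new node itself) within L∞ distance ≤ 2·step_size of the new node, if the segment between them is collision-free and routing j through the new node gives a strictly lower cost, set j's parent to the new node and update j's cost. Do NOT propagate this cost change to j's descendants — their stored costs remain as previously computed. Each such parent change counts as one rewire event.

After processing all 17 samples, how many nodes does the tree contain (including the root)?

Node count: 11

1. q=(27,15) nearest=0 d=25 new=(8,8) → add node 1 parent=0 cost=6
2. q=(17,32) nearest=1 d=24 new=(14,14) → add node 2 parent=1 cost=12
3. q=(31,9) nearest=2 d=17 new=(20,9) → add node 3 parent=2 cost=18
4. q=(34,39) nearest=2 d=25 new=(20,20) → blocked by [14,22]×[18,22], reject
5. q=(18,38) nearest=2 d=24 new=(18,20) → blocked by [14,22]×[18,22], reject
6. q=(35,29) nearest=3 d=20 new=(26,15) → blocked by [24,33]×[8,15], reject
7. q=(39,4) nearest=3 d=19 new=(26,4) → add node 4 parent=3 cost=24
8. q=(28,23) nearest=2 d=14 new=(20,20) → blocked by [14,22]×[18,22], reject
9. q=(40,39) nearest=2 d=26 new=(20,20) → blocked by [14,22]×[18,22], reject
10. q=(39,31) nearest=3 d=22 new=(26,15) → blocked by [24,33]×[8,15], reject
11. q=(25,2) nearest=4 d=2 new=(25,2) → add node 5 parent=4 cost=26
12. q=(41,39) nearest=2 d=27 new=(20,20) → blocked by [14,22]×[18,22], reject
13. q=(24,6) nearest=4 d=2 new=(24,6) → add node 6 parent=4 cost=26
14. q=(5,12) nearest=1 d=4 new=(5,12) → add node 7 parent=1 cost=10
15. q=(21,7) nearest=3 d=2 new=(21,7) → add node 8 parent=3 cost=20; rewire 5→8 (25<26); rewire 6→8 (23<26)
16. q=(41,2) nearest=4 d=15 new=(32,2) → add node 9 parent=4 cost=30
17. q=(12,9) nearest=1 d=4 new=(12,9) → add node 10 parent=1 cost=10; rewire 6→10 (22<23); rewire 8→10 (19<20)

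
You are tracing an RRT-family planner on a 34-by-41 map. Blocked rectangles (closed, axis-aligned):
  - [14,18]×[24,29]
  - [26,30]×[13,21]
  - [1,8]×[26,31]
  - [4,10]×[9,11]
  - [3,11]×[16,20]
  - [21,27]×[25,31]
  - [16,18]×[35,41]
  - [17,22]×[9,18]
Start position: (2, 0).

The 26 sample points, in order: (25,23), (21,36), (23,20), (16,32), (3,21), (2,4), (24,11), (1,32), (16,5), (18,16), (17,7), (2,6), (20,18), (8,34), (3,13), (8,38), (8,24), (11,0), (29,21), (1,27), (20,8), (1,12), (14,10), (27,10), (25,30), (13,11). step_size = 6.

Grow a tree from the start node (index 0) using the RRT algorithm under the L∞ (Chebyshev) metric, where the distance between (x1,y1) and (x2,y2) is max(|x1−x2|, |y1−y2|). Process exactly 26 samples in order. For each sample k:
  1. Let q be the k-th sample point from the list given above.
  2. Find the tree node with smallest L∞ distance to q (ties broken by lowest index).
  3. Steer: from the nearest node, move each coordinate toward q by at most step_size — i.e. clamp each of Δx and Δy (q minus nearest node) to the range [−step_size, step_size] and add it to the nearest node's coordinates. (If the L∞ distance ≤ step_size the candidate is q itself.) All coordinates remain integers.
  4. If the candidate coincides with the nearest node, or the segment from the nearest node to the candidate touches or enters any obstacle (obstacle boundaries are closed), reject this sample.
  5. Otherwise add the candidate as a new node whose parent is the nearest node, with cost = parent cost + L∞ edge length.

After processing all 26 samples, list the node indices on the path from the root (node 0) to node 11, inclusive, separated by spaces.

Path: 0 1 2 3 11

1. q=(25,23) nearest=0 d=23 new=(8,6) → add node 1 parent=0 cost=6
2. q=(21,36) nearest=1 d=30 new=(14,12) → add node 2 parent=1 cost=12
3. q=(23,20) nearest=2 d=9 new=(20,18) → blocked by [17,22]×[9,18], reject
4. q=(16,32) nearest=2 d=20 new=(16,18) → add node 3 parent=2 cost=18
5. q=(3,21) nearest=2 d=11 new=(8,18) → blocked by [3,11]×[16,20], reject
6. q=(2,4) nearest=0 d=4 new=(2,4) → add node 4 parent=0 cost=4
7. q=(24,11) nearest=3 d=8 new=(22,12) → blocked by [17,22]×[9,18], reject
8. q=(1,32) nearest=3 d=15 new=(10,24) → add node 5 parent=3 cost=24
9. q=(16,5) nearest=2 d=7 new=(16,6) → add node 6 parent=2 cost=18
10. q=(18,16) nearest=3 d=2 new=(18,16) → blocked by [17,22]×[9,18], reject
11. q=(17,7) nearest=6 d=1 new=(17,7) → add node 7 parent=6 cost=19
12. q=(2,6) nearest=4 d=2 new=(2,6) → add node 8 parent=4 cost=6
13. q=(20,18) nearest=3 d=4 new=(20,18) → blocked by [17,22]×[9,18], reject
14. q=(8,34) nearest=5 d=10 new=(8,30) → blocked by [1,8]×[26,31], reject
15. q=(3,13) nearest=1 d=7 new=(3,12) → blocked by [4,10]×[9,11], reject
16. q=(8,38) nearest=5 d=14 new=(8,30) → blocked by [1,8]×[26,31], reject
17. q=(8,24) nearest=5 d=2 new=(8,24) → add node 9 parent=5 cost=26
18. q=(11,0) nearest=1 d=6 new=(11,0) → add node 10 parent=1 cost=12
19. q=(29,21) nearest=3 d=13 new=(22,21) → add node 11 parent=3 cost=24
20. q=(1,27) nearest=9 d=7 new=(2,27) → blocked by [1,8]×[26,31], reject
21. q=(20,8) nearest=7 d=3 new=(20,8) → add node 12 parent=7 cost=22
22. q=(1,12) nearest=8 d=6 new=(1,12) → add node 13 parent=8 cost=12
23. q=(14,10) nearest=2 d=2 new=(14,10) → add node 14 parent=2 cost=14
24. q=(27,10) nearest=12 d=7 new=(26,10) → add node 15 parent=12 cost=28
25. q=(25,30) nearest=11 d=9 new=(25,27) → blocked by [21,27]×[25,31], reject
26. q=(13,11) nearest=2 d=1 new=(13,11) → add node 16 parent=2 cost=13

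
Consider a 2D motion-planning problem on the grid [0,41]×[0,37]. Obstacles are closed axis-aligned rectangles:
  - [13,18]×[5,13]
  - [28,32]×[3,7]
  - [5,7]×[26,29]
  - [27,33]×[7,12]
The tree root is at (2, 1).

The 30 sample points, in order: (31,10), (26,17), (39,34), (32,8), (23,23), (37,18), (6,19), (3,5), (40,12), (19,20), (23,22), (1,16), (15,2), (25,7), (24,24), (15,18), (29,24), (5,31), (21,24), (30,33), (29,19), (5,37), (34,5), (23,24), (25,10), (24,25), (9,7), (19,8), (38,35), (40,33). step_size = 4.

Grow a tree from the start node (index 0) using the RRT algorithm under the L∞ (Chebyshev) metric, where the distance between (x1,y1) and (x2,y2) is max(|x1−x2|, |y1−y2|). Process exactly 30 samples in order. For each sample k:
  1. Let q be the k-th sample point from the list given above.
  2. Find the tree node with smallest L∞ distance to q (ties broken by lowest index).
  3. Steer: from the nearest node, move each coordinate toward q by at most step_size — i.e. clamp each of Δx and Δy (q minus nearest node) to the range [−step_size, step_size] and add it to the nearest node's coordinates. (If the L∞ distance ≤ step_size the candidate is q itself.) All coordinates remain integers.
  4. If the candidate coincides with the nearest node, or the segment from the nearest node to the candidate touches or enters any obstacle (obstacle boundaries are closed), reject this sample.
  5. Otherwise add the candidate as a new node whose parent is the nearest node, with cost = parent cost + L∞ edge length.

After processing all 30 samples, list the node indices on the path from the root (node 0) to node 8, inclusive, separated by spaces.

1. q=(31,10) nearest=0 d=29 new=(6,5) → add node 1 parent=0 cost=4
2. q=(26,17) nearest=1 d=20 new=(10,9) → add node 2 parent=1 cost=8
3. q=(39,34) nearest=2 d=29 new=(14,13) → blocked by [13,18]×[5,13], reject
4. q=(32,8) nearest=2 d=22 new=(14,8) → blocked by [13,18]×[5,13], reject
5. q=(23,23) nearest=2 d=14 new=(14,13) → blocked by [13,18]×[5,13], reject
6. q=(37,18) nearest=2 d=27 new=(14,13) → blocked by [13,18]×[5,13], reject
7. q=(6,19) nearest=2 d=10 new=(6,13) → add node 3 parent=2 cost=12
8. q=(3,5) nearest=1 d=3 new=(3,5) → add node 4 parent=1 cost=7
9. q=(40,12) nearest=2 d=30 new=(14,12) → blocked by [13,18]×[5,13], reject
10. q=(19,20) nearest=2 d=11 new=(14,13) → blocked by [13,18]×[5,13], reject
11. q=(23,22) nearest=2 d=13 new=(14,13) → blocked by [13,18]×[5,13], reject
12. q=(1,16) nearest=3 d=5 new=(2,16) → add node 5 parent=3 cost=16
13. q=(15,2) nearest=2 d=7 new=(14,5) → blocked by [13,18]×[5,13], reject
14. q=(25,7) nearest=2 d=15 new=(14,7) → blocked by [13,18]×[5,13], reject
15. q=(24,24) nearest=2 d=15 new=(14,13) → blocked by [13,18]×[5,13], reject
16. q=(15,18) nearest=2 d=9 new=(14,13) → blocked by [13,18]×[5,13], reject
17. q=(29,24) nearest=2 d=19 new=(14,13) → blocked by [13,18]×[5,13], reject
18. q=(5,31) nearest=5 d=15 new=(5,20) → add node 6 parent=5 cost=20
19. q=(21,24) nearest=2 d=15 new=(14,13) → blocked by [13,18]×[5,13], reject
20. q=(30,33) nearest=2 d=24 new=(14,13) → blocked by [13,18]×[5,13], reject
21. q=(29,19) nearest=2 d=19 new=(14,13) → blocked by [13,18]×[5,13], reject
22. q=(5,37) nearest=6 d=17 new=(5,24) → add node 7 parent=6 cost=24
23. q=(34,5) nearest=2 d=24 new=(14,5) → blocked by [13,18]×[5,13], reject
24. q=(23,24) nearest=2 d=15 new=(14,13) → blocked by [13,18]×[5,13], reject
25. q=(25,10) nearest=2 d=15 new=(14,10) → blocked by [13,18]×[5,13], reject
26. q=(24,25) nearest=2 d=16 new=(14,13) → blocked by [13,18]×[5,13], reject
27. q=(9,7) nearest=2 d=2 new=(9,7) → add node 8 parent=2 cost=10
28. q=(19,8) nearest=2 d=9 new=(14,8) → blocked by [13,18]×[5,13], reject
29. q=(38,35) nearest=2 d=28 new=(14,13) → blocked by [13,18]×[5,13], reject
30. q=(40,33) nearest=2 d=30 new=(14,13) → blocked by [13,18]×[5,13], reject

Path: 0 1 2 8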